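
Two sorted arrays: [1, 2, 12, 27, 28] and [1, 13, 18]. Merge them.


Compare heads, take smaller each step.
Merged: [1, 1, 2, 12, 13, 18, 27, 28]


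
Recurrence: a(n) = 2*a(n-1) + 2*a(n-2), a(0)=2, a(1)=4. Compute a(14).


Build bottom-up:
...a(12)=272768, a(13)=745216, a(14)=2*745216+2*272768=2035968


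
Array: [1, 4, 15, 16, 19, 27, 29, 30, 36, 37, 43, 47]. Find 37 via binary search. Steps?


Search for 37:
[0,11] mid=5 arr[5]=27
[6,11] mid=8 arr[8]=36
[9,11] mid=10 arr[10]=43
[9,9] mid=9 arr[9]=37
Total: 4 comparisons


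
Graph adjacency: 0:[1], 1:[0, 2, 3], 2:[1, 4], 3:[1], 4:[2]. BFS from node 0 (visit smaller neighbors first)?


BFS queue: start with [0]
Visit order: [0, 1, 2, 3, 4]


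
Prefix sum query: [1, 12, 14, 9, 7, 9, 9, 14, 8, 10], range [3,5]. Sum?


Prefix sums: [0, 1, 13, 27, 36, 43, 52, 61, 75, 83, 93]
Sum[3..5] = prefix[6] - prefix[3] = 52 - 27 = 25


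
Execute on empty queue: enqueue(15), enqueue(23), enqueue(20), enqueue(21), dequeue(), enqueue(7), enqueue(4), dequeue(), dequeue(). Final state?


enqueue(15) -> [15]
enqueue(23) -> [15, 23]
enqueue(20) -> [15, 23, 20]
enqueue(21) -> [15, 23, 20, 21]
dequeue() returns 15 -> [23, 20, 21]
enqueue(7) -> [23, 20, 21, 7]
enqueue(4) -> [23, 20, 21, 7, 4]
dequeue() returns 23 -> [20, 21, 7, 4]
dequeue() returns 20 -> [21, 7, 4]
Final queue (front to back): [21, 7, 4]


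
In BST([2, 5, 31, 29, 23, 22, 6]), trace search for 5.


BST root = 2
Search for 5: compare at each node
Path: [2, 5]


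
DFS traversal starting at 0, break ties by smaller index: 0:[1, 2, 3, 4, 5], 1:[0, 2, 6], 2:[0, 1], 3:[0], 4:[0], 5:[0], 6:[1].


DFS stack-based: start with [0]
Visit order: [0, 1, 2, 6, 3, 4, 5]


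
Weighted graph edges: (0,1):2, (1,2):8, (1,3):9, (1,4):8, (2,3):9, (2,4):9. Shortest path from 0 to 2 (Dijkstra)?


Dijkstra from 0:
Distances: {0: 0, 1: 2, 2: 10, 3: 11, 4: 10}
Shortest distance to 2 = 10, path = [0, 1, 2]


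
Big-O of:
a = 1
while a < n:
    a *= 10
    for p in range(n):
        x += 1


Per nesting level: O(log n) * O(n) = O(n log n)
Complexity: O(n log n)


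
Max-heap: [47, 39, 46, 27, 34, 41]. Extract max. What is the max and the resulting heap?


Max = 47
Replace root with last, heapify down
Resulting heap: [46, 39, 41, 27, 34]


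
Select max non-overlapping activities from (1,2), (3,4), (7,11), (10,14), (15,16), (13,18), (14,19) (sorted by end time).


Greedy: pick earliest-ending, then skip overlaps.
Selected (4 activities): [(1, 2), (3, 4), (7, 11), (15, 16)]


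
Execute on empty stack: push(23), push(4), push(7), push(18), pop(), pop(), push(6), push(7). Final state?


push(23) -> [23]
push(4) -> [23, 4]
push(7) -> [23, 4, 7]
push(18) -> [23, 4, 7, 18]
pop() returns 18 -> [23, 4, 7]
pop() returns 7 -> [23, 4]
push(6) -> [23, 4, 6]
push(7) -> [23, 4, 6, 7]
Final stack (bottom to top): [23, 4, 6, 7]


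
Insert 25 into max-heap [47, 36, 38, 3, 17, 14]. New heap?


Append 25: [47, 36, 38, 3, 17, 14, 25]
Bubble up: no swaps needed
Result: [47, 36, 38, 3, 17, 14, 25]


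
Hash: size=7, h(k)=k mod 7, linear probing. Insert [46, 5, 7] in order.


Insertions: 46->slot 4; 5->slot 5; 7->slot 0
Table: [7, None, None, None, 46, 5, None]


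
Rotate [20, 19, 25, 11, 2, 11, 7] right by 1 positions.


Right rotate by 1: [7, 20, 19, 25, 11, 2, 11]


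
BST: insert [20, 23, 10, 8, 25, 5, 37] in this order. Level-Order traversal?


Root = 20; build tree by BST insertion.
Level-Order traversal: [20, 10, 23, 8, 25, 5, 37]


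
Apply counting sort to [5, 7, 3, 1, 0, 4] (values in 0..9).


Count array: [1, 1, 0, 1, 1, 1, 0, 1, 0, 0]
Reconstruct: [0, 1, 3, 4, 5, 7]


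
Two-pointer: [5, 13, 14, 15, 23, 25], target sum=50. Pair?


Two pointers: lo=0, hi=5
No pair sums to 50


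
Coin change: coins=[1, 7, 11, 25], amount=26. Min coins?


dp[0]=0; dp[i]=1+min(dp[i-c] for c in coins)
...dp[21]=3, dp[22]=2, dp[23]=3, dp[24]=4, dp[25]=1, dp[26]=2
Minimum coins for 26 = 2


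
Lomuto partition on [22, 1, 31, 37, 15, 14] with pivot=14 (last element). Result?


Elements <= 14 go left of pivot.
Result: [1, 14, 31, 37, 15, 22], pivot at index 1


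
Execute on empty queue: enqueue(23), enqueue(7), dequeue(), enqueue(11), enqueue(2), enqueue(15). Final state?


enqueue(23) -> [23]
enqueue(7) -> [23, 7]
dequeue() returns 23 -> [7]
enqueue(11) -> [7, 11]
enqueue(2) -> [7, 11, 2]
enqueue(15) -> [7, 11, 2, 15]
Final queue (front to back): [7, 11, 2, 15]


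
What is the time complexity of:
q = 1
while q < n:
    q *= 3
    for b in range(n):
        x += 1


Per nesting level: O(log n) * O(n) = O(n log n)
Complexity: O(n log n)


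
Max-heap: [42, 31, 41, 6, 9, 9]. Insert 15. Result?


Append 15: [42, 31, 41, 6, 9, 9, 15]
Bubble up: no swaps needed
Result: [42, 31, 41, 6, 9, 9, 15]


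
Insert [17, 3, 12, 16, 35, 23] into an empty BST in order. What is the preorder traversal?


Root = 17; build tree by BST insertion.
Preorder traversal: [17, 3, 12, 16, 35, 23]


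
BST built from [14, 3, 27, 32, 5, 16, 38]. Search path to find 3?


BST root = 14
Search for 3: compare at each node
Path: [14, 3]


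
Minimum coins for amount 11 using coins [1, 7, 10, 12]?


dp[0]=0; dp[i]=1+min(dp[i-c] for c in coins)
...dp[6]=6, dp[7]=1, dp[8]=2, dp[9]=3, dp[10]=1, dp[11]=2
Minimum coins for 11 = 2


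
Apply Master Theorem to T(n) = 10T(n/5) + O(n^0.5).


a=10, b=5, c=0.5. log_5(10)=1.431 > c=0.5. Case 1: O(n^log_b(a)) = O(n^1.431)
Complexity: O(n^1.431)


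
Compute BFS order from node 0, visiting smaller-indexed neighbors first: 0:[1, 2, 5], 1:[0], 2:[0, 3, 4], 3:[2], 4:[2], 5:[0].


BFS queue: start with [0]
Visit order: [0, 1, 2, 5, 3, 4]


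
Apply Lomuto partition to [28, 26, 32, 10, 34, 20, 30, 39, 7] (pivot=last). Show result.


Elements <= 7 go left of pivot.
Result: [7, 26, 32, 10, 34, 20, 30, 39, 28], pivot at index 0


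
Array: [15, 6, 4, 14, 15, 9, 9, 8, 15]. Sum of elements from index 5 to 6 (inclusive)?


Prefix sums: [0, 15, 21, 25, 39, 54, 63, 72, 80, 95]
Sum[5..6] = prefix[7] - prefix[5] = 72 - 54 = 18


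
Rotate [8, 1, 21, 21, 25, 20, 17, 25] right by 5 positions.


Right rotate by 5: [21, 25, 20, 17, 25, 8, 1, 21]


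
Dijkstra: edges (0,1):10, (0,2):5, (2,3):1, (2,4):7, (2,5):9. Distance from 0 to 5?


Dijkstra from 0:
Distances: {0: 0, 1: 10, 2: 5, 3: 6, 4: 12, 5: 14}
Shortest distance to 5 = 14, path = [0, 2, 5]


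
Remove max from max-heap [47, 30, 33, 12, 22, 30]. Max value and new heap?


Max = 47
Replace root with last, heapify down
Resulting heap: [33, 30, 30, 12, 22]


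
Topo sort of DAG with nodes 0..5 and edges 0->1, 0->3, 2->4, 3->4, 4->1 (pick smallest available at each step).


Kahn's algorithm, process smallest node first
Order: [0, 2, 3, 4, 1, 5]


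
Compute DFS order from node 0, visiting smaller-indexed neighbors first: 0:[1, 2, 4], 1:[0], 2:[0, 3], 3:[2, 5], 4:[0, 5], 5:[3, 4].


DFS stack-based: start with [0]
Visit order: [0, 1, 2, 3, 5, 4]


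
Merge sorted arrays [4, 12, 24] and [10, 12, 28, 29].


Compare heads, take smaller each step.
Merged: [4, 10, 12, 12, 24, 28, 29]


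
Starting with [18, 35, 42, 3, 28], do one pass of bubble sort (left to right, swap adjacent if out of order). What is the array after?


After one pass: [18, 35, 3, 28, 42]


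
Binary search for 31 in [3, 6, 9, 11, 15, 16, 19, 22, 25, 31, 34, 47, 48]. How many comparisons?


Search for 31:
[0,12] mid=6 arr[6]=19
[7,12] mid=9 arr[9]=31
Total: 2 comparisons


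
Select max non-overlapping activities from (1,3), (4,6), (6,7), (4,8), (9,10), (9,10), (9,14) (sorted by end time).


Greedy: pick earliest-ending, then skip overlaps.
Selected (4 activities): [(1, 3), (4, 6), (6, 7), (9, 10)]


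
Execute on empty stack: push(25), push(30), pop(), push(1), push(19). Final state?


push(25) -> [25]
push(30) -> [25, 30]
pop() returns 30 -> [25]
push(1) -> [25, 1]
push(19) -> [25, 1, 19]
Final stack (bottom to top): [25, 1, 19]


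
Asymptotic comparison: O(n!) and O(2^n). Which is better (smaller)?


exponential grows slower than factorial
O(2^n) is asymptotically smaller; O(n!) grows faster


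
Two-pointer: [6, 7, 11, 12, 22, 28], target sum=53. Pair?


Two pointers: lo=0, hi=5
No pair sums to 53


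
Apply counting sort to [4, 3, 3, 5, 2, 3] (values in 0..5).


Count array: [0, 0, 1, 3, 1, 1]
Reconstruct: [2, 3, 3, 3, 4, 5]


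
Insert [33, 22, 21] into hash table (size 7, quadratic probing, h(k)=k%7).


Insertions: 33->slot 5; 22->slot 1; 21->slot 0
Table: [21, 22, None, None, None, 33, None]


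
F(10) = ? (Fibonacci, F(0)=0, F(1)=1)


F(n)=F(n-1)+F(n-2)
...F(8)=21, F(9)=34, F(10)=55


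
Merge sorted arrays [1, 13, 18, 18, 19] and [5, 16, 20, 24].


Compare heads, take smaller each step.
Merged: [1, 5, 13, 16, 18, 18, 19, 20, 24]


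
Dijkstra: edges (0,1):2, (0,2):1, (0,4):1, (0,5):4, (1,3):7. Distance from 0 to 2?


Dijkstra from 0:
Distances: {0: 0, 1: 2, 2: 1, 3: 9, 4: 1, 5: 4}
Shortest distance to 2 = 1, path = [0, 2]


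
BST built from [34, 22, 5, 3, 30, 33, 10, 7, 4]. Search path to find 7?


BST root = 34
Search for 7: compare at each node
Path: [34, 22, 5, 10, 7]


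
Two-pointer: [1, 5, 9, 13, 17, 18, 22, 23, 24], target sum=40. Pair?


Two pointers: lo=0, hi=8
Found pair: (17, 23) summing to 40


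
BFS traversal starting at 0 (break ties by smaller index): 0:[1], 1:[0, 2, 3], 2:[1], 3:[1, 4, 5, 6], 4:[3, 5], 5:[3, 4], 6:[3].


BFS queue: start with [0]
Visit order: [0, 1, 2, 3, 4, 5, 6]


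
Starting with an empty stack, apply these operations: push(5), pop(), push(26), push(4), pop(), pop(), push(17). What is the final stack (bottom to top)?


push(5) -> [5]
pop() returns 5 -> []
push(26) -> [26]
push(4) -> [26, 4]
pop() returns 4 -> [26]
pop() returns 26 -> []
push(17) -> [17]
Final stack (bottom to top): [17]


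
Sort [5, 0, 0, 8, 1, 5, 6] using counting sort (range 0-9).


Count array: [2, 1, 0, 0, 0, 2, 1, 0, 1, 0]
Reconstruct: [0, 0, 1, 5, 5, 6, 8]


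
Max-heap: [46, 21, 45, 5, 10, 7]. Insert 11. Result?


Append 11: [46, 21, 45, 5, 10, 7, 11]
Bubble up: no swaps needed
Result: [46, 21, 45, 5, 10, 7, 11]


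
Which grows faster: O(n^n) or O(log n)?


logarithmic grows slower than n^n
O(log n) is asymptotically smaller; O(n^n) grows faster


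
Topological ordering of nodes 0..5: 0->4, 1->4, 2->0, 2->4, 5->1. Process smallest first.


Kahn's algorithm, process smallest node first
Order: [2, 0, 3, 5, 1, 4]


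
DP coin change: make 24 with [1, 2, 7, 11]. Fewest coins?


dp[0]=0; dp[i]=1+min(dp[i-c] for c in coins)
...dp[19]=3, dp[20]=3, dp[21]=3, dp[22]=2, dp[23]=3, dp[24]=3
Minimum coins for 24 = 3


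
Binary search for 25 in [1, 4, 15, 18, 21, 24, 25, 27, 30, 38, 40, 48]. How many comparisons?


Search for 25:
[0,11] mid=5 arr[5]=24
[6,11] mid=8 arr[8]=30
[6,7] mid=6 arr[6]=25
Total: 3 comparisons


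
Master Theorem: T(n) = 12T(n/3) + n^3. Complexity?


a=12, b=3, c=3. log_3(12)=2.262 < c=3. Case 3: O(n^c) = O(n^3)
Complexity: O(n^3)


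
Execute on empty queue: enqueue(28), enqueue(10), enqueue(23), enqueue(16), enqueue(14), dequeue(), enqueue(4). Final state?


enqueue(28) -> [28]
enqueue(10) -> [28, 10]
enqueue(23) -> [28, 10, 23]
enqueue(16) -> [28, 10, 23, 16]
enqueue(14) -> [28, 10, 23, 16, 14]
dequeue() returns 28 -> [10, 23, 16, 14]
enqueue(4) -> [10, 23, 16, 14, 4]
Final queue (front to back): [10, 23, 16, 14, 4]


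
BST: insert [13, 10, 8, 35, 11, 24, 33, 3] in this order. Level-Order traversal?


Root = 13; build tree by BST insertion.
Level-Order traversal: [13, 10, 35, 8, 11, 24, 3, 33]


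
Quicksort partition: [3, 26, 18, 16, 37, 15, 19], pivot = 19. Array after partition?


Elements <= 19 go left of pivot.
Result: [3, 18, 16, 15, 19, 26, 37], pivot at index 4


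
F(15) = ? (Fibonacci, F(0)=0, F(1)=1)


F(n)=F(n-1)+F(n-2)
...F(13)=233, F(14)=377, F(15)=610


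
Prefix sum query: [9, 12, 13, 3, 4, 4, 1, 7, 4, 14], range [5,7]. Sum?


Prefix sums: [0, 9, 21, 34, 37, 41, 45, 46, 53, 57, 71]
Sum[5..7] = prefix[8] - prefix[5] = 53 - 41 = 12


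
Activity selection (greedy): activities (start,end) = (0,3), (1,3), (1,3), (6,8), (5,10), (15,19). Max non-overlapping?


Greedy: pick earliest-ending, then skip overlaps.
Selected (3 activities): [(0, 3), (6, 8), (15, 19)]


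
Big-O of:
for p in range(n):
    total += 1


Per nesting level: O(n) = O(n)
Complexity: O(n)


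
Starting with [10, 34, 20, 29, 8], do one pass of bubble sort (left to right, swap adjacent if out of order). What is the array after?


After one pass: [10, 20, 29, 8, 34]


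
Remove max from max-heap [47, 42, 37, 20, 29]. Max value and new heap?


Max = 47
Replace root with last, heapify down
Resulting heap: [42, 29, 37, 20]


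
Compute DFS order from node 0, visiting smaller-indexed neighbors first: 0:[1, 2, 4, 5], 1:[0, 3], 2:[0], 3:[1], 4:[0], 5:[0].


DFS stack-based: start with [0]
Visit order: [0, 1, 3, 2, 4, 5]


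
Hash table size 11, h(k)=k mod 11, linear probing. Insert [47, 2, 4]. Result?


Insertions: 47->slot 3; 2->slot 2; 4->slot 4
Table: [None, None, 2, 47, 4, None, None, None, None, None, None]


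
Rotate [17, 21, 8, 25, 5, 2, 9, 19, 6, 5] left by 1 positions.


Left rotate by 1: [21, 8, 25, 5, 2, 9, 19, 6, 5, 17]


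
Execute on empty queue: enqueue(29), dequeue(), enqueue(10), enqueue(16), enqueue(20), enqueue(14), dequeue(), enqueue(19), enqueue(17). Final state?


enqueue(29) -> [29]
dequeue() returns 29 -> []
enqueue(10) -> [10]
enqueue(16) -> [10, 16]
enqueue(20) -> [10, 16, 20]
enqueue(14) -> [10, 16, 20, 14]
dequeue() returns 10 -> [16, 20, 14]
enqueue(19) -> [16, 20, 14, 19]
enqueue(17) -> [16, 20, 14, 19, 17]
Final queue (front to back): [16, 20, 14, 19, 17]


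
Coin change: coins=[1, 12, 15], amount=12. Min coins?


dp[0]=0; dp[i]=1+min(dp[i-c] for c in coins)
...dp[7]=7, dp[8]=8, dp[9]=9, dp[10]=10, dp[11]=11, dp[12]=1
Minimum coins for 12 = 1


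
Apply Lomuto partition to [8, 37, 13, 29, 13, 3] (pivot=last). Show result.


Elements <= 3 go left of pivot.
Result: [3, 37, 13, 29, 13, 8], pivot at index 0


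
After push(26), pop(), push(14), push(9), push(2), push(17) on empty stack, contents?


push(26) -> [26]
pop() returns 26 -> []
push(14) -> [14]
push(9) -> [14, 9]
push(2) -> [14, 9, 2]
push(17) -> [14, 9, 2, 17]
Final stack (bottom to top): [14, 9, 2, 17]


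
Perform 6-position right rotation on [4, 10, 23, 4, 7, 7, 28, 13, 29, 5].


Right rotate by 6: [7, 7, 28, 13, 29, 5, 4, 10, 23, 4]


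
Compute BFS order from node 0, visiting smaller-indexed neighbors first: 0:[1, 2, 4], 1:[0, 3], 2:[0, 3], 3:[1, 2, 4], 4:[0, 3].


BFS queue: start with [0]
Visit order: [0, 1, 2, 4, 3]


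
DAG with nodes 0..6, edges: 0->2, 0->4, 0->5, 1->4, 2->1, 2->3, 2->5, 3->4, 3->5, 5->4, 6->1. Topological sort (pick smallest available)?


Kahn's algorithm, process smallest node first
Order: [0, 2, 3, 5, 6, 1, 4]


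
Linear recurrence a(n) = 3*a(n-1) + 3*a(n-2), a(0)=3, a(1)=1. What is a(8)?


Build bottom-up:
...a(6)=2187, a(7)=8289, a(8)=3*8289+3*2187=31428


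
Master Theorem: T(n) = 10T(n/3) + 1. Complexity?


a=10, b=3, c=0. log_3(10)=2.096 > c=0. Case 1: O(n^log_b(a)) = O(n^2.096)
Complexity: O(n^2.096)


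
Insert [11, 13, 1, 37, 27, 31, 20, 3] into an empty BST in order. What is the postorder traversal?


Root = 11; build tree by BST insertion.
Postorder traversal: [3, 1, 20, 31, 27, 37, 13, 11]


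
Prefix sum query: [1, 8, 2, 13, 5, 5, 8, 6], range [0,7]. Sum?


Prefix sums: [0, 1, 9, 11, 24, 29, 34, 42, 48]
Sum[0..7] = prefix[8] - prefix[0] = 48 - 0 = 48


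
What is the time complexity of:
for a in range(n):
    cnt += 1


Per nesting level: O(n) = O(n)
Complexity: O(n)


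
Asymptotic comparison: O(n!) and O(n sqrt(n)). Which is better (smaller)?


n^1.5 grows slower than factorial
O(n sqrt(n)) is asymptotically smaller; O(n!) grows faster


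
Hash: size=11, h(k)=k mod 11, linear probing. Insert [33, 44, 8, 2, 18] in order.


Insertions: 33->slot 0; 44->slot 1; 8->slot 8; 2->slot 2; 18->slot 7
Table: [33, 44, 2, None, None, None, None, 18, 8, None, None]


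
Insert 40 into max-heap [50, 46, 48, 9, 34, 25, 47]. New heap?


Append 40: [50, 46, 48, 9, 34, 25, 47, 40]
Bubble up: swap idx 7(40) with idx 3(9)
Result: [50, 46, 48, 40, 34, 25, 47, 9]


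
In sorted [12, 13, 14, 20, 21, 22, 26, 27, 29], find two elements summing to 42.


Two pointers: lo=0, hi=8
Found pair: (13, 29) summing to 42


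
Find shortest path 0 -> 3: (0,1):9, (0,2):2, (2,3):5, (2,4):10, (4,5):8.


Dijkstra from 0:
Distances: {0: 0, 1: 9, 2: 2, 3: 7, 4: 12, 5: 20}
Shortest distance to 3 = 7, path = [0, 2, 3]


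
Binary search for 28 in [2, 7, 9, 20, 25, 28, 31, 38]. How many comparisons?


Search for 28:
[0,7] mid=3 arr[3]=20
[4,7] mid=5 arr[5]=28
Total: 2 comparisons


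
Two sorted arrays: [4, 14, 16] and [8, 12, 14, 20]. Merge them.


Compare heads, take smaller each step.
Merged: [4, 8, 12, 14, 14, 16, 20]


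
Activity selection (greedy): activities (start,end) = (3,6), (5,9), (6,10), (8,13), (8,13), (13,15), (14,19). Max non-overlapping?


Greedy: pick earliest-ending, then skip overlaps.
Selected (3 activities): [(3, 6), (6, 10), (13, 15)]


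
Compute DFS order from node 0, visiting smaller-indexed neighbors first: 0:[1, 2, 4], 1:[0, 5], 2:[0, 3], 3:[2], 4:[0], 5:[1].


DFS stack-based: start with [0]
Visit order: [0, 1, 5, 2, 3, 4]


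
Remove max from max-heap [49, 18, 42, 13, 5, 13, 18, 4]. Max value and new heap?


Max = 49
Replace root with last, heapify down
Resulting heap: [42, 18, 18, 13, 5, 13, 4]


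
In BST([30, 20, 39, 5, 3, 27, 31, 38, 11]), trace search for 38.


BST root = 30
Search for 38: compare at each node
Path: [30, 39, 31, 38]


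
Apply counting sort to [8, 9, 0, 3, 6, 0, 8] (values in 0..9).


Count array: [2, 0, 0, 1, 0, 0, 1, 0, 2, 1]
Reconstruct: [0, 0, 3, 6, 8, 8, 9]


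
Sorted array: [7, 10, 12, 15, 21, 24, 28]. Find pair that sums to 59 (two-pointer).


Two pointers: lo=0, hi=6
No pair sums to 59


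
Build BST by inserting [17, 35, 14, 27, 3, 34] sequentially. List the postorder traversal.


Root = 17; build tree by BST insertion.
Postorder traversal: [3, 14, 34, 27, 35, 17]


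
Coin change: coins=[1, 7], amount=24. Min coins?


dp[0]=0; dp[i]=1+min(dp[i-c] for c in coins)
...dp[19]=7, dp[20]=8, dp[21]=3, dp[22]=4, dp[23]=5, dp[24]=6
Minimum coins for 24 = 6


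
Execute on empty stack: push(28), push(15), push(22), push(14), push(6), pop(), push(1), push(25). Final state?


push(28) -> [28]
push(15) -> [28, 15]
push(22) -> [28, 15, 22]
push(14) -> [28, 15, 22, 14]
push(6) -> [28, 15, 22, 14, 6]
pop() returns 6 -> [28, 15, 22, 14]
push(1) -> [28, 15, 22, 14, 1]
push(25) -> [28, 15, 22, 14, 1, 25]
Final stack (bottom to top): [28, 15, 22, 14, 1, 25]


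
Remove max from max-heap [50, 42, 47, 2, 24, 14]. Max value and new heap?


Max = 50
Replace root with last, heapify down
Resulting heap: [47, 42, 14, 2, 24]


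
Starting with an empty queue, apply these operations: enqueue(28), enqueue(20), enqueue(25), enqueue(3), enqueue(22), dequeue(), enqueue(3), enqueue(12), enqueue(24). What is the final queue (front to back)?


enqueue(28) -> [28]
enqueue(20) -> [28, 20]
enqueue(25) -> [28, 20, 25]
enqueue(3) -> [28, 20, 25, 3]
enqueue(22) -> [28, 20, 25, 3, 22]
dequeue() returns 28 -> [20, 25, 3, 22]
enqueue(3) -> [20, 25, 3, 22, 3]
enqueue(12) -> [20, 25, 3, 22, 3, 12]
enqueue(24) -> [20, 25, 3, 22, 3, 12, 24]
Final queue (front to back): [20, 25, 3, 22, 3, 12, 24]


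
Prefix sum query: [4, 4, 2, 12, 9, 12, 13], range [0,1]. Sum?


Prefix sums: [0, 4, 8, 10, 22, 31, 43, 56]
Sum[0..1] = prefix[2] - prefix[0] = 8 - 0 = 8


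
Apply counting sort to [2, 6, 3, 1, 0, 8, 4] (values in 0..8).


Count array: [1, 1, 1, 1, 1, 0, 1, 0, 1]
Reconstruct: [0, 1, 2, 3, 4, 6, 8]


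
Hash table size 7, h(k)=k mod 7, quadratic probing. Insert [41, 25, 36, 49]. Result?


Insertions: 41->slot 6; 25->slot 4; 36->slot 1; 49->slot 0
Table: [49, 36, None, None, 25, None, 41]


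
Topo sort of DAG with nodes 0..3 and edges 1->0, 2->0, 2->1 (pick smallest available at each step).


Kahn's algorithm, process smallest node first
Order: [2, 1, 0, 3]


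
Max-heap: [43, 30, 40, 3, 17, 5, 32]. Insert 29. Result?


Append 29: [43, 30, 40, 3, 17, 5, 32, 29]
Bubble up: swap idx 7(29) with idx 3(3)
Result: [43, 30, 40, 29, 17, 5, 32, 3]


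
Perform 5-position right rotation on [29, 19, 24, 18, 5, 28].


Right rotate by 5: [19, 24, 18, 5, 28, 29]


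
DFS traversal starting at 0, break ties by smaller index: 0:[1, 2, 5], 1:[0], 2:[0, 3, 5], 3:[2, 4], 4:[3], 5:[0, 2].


DFS stack-based: start with [0]
Visit order: [0, 1, 2, 3, 4, 5]


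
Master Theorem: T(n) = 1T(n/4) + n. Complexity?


a=1, b=4, c=1. log_4(1)=0 < c=1. Case 3: O(n^c) = O(n)
Complexity: O(n)


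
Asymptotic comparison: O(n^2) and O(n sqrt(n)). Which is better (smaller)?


n^1.5 grows slower than quadratic
O(n sqrt(n)) is asymptotically smaller; O(n^2) grows faster


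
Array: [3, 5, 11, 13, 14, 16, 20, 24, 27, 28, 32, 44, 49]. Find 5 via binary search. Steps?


Search for 5:
[0,12] mid=6 arr[6]=20
[0,5] mid=2 arr[2]=11
[0,1] mid=0 arr[0]=3
[1,1] mid=1 arr[1]=5
Total: 4 comparisons


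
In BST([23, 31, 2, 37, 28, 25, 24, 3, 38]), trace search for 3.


BST root = 23
Search for 3: compare at each node
Path: [23, 2, 3]


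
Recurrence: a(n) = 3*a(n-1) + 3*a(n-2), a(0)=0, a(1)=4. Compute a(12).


Build bottom-up:
...a(10)=535572, a(11)=2030508, a(12)=3*2030508+3*535572=7698240


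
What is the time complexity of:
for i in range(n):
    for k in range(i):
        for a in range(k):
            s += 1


Per nesting level: O(n) * O(n) [triangular over i] * O(n) [triangular over k] = O(n^3)
Complexity: O(n^3)


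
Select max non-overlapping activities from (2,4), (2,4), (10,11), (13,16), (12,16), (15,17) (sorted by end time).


Greedy: pick earliest-ending, then skip overlaps.
Selected (3 activities): [(2, 4), (10, 11), (13, 16)]


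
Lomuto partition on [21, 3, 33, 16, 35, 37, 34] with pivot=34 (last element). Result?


Elements <= 34 go left of pivot.
Result: [21, 3, 33, 16, 34, 37, 35], pivot at index 4


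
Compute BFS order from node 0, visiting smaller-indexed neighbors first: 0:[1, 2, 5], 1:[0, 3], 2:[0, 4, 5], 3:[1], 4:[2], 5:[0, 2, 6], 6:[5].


BFS queue: start with [0]
Visit order: [0, 1, 2, 5, 3, 4, 6]


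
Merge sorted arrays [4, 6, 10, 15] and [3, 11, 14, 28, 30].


Compare heads, take smaller each step.
Merged: [3, 4, 6, 10, 11, 14, 15, 28, 30]


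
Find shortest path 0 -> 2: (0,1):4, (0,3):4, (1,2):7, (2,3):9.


Dijkstra from 0:
Distances: {0: 0, 1: 4, 2: 11, 3: 4}
Shortest distance to 2 = 11, path = [0, 1, 2]


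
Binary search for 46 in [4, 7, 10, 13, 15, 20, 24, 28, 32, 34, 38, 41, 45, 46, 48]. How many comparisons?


Search for 46:
[0,14] mid=7 arr[7]=28
[8,14] mid=11 arr[11]=41
[12,14] mid=13 arr[13]=46
Total: 3 comparisons


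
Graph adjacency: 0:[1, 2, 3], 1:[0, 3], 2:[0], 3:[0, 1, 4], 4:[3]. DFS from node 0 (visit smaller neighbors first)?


DFS stack-based: start with [0]
Visit order: [0, 1, 3, 4, 2]


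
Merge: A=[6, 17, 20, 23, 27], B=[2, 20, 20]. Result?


Compare heads, take smaller each step.
Merged: [2, 6, 17, 20, 20, 20, 23, 27]


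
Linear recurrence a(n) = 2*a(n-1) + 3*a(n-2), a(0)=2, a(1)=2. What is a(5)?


Build bottom-up:
...a(3)=26, a(4)=82, a(5)=2*82+3*26=242


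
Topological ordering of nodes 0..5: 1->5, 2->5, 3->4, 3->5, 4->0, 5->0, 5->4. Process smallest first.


Kahn's algorithm, process smallest node first
Order: [1, 2, 3, 5, 4, 0]


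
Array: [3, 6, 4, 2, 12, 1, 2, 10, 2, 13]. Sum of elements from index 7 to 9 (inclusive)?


Prefix sums: [0, 3, 9, 13, 15, 27, 28, 30, 40, 42, 55]
Sum[7..9] = prefix[10] - prefix[7] = 55 - 30 = 25


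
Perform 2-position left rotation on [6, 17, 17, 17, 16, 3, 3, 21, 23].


Left rotate by 2: [17, 17, 16, 3, 3, 21, 23, 6, 17]


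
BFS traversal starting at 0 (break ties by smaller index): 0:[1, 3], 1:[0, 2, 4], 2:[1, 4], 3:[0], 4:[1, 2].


BFS queue: start with [0]
Visit order: [0, 1, 3, 2, 4]


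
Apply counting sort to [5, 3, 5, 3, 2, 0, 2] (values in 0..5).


Count array: [1, 0, 2, 2, 0, 2]
Reconstruct: [0, 2, 2, 3, 3, 5, 5]


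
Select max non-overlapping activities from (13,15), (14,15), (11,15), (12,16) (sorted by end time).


Greedy: pick earliest-ending, then skip overlaps.
Selected (1 activities): [(13, 15)]


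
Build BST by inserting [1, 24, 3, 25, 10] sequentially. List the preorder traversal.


Root = 1; build tree by BST insertion.
Preorder traversal: [1, 24, 3, 10, 25]


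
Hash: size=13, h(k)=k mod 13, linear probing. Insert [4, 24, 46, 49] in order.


Insertions: 4->slot 4; 24->slot 11; 46->slot 7; 49->slot 10
Table: [None, None, None, None, 4, None, None, 46, None, None, 49, 24, None]


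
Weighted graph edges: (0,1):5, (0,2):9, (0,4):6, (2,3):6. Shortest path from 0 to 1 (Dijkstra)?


Dijkstra from 0:
Distances: {0: 0, 1: 5, 2: 9, 3: 15, 4: 6}
Shortest distance to 1 = 5, path = [0, 1]


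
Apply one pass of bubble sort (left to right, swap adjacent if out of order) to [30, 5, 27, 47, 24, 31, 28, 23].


After one pass: [5, 27, 30, 24, 31, 28, 23, 47]


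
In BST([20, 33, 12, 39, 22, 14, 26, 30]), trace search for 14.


BST root = 20
Search for 14: compare at each node
Path: [20, 12, 14]


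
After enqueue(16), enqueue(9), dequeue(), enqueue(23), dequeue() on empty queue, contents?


enqueue(16) -> [16]
enqueue(9) -> [16, 9]
dequeue() returns 16 -> [9]
enqueue(23) -> [9, 23]
dequeue() returns 9 -> [23]
Final queue (front to back): [23]


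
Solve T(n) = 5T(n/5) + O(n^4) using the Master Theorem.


a=5, b=5, c=4. log_5(5)=1 < c=4. Case 3: O(n^c) = O(n^4)
Complexity: O(n^4)


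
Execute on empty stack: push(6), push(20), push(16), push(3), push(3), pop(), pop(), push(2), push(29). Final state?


push(6) -> [6]
push(20) -> [6, 20]
push(16) -> [6, 20, 16]
push(3) -> [6, 20, 16, 3]
push(3) -> [6, 20, 16, 3, 3]
pop() returns 3 -> [6, 20, 16, 3]
pop() returns 3 -> [6, 20, 16]
push(2) -> [6, 20, 16, 2]
push(29) -> [6, 20, 16, 2, 29]
Final stack (bottom to top): [6, 20, 16, 2, 29]


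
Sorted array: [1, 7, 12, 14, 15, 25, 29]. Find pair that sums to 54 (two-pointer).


Two pointers: lo=0, hi=6
Found pair: (25, 29) summing to 54


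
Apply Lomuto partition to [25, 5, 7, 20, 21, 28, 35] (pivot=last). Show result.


Elements <= 35 go left of pivot.
Result: [25, 5, 7, 20, 21, 28, 35], pivot at index 6


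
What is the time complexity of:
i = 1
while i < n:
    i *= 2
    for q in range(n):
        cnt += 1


Per nesting level: O(log n) * O(n) = O(n log n)
Complexity: O(n log n)


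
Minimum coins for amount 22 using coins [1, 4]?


dp[0]=0; dp[i]=1+min(dp[i-c] for c in coins)
...dp[17]=5, dp[18]=6, dp[19]=7, dp[20]=5, dp[21]=6, dp[22]=7
Minimum coins for 22 = 7


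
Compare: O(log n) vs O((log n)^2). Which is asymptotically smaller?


logarithmic grows slower than polylogarithmic
O(log n) is asymptotically smaller; O((log n)^2) grows faster


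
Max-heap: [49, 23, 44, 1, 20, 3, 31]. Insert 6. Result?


Append 6: [49, 23, 44, 1, 20, 3, 31, 6]
Bubble up: swap idx 7(6) with idx 3(1)
Result: [49, 23, 44, 6, 20, 3, 31, 1]


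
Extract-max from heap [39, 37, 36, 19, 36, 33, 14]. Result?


Max = 39
Replace root with last, heapify down
Resulting heap: [37, 36, 36, 19, 14, 33]


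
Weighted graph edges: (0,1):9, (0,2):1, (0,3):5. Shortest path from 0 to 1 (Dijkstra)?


Dijkstra from 0:
Distances: {0: 0, 1: 9, 2: 1, 3: 5}
Shortest distance to 1 = 9, path = [0, 1]


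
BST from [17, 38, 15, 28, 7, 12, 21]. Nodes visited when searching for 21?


BST root = 17
Search for 21: compare at each node
Path: [17, 38, 28, 21]


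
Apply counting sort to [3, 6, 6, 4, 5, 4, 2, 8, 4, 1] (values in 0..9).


Count array: [0, 1, 1, 1, 3, 1, 2, 0, 1, 0]
Reconstruct: [1, 2, 3, 4, 4, 4, 5, 6, 6, 8]


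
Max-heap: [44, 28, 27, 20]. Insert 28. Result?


Append 28: [44, 28, 27, 20, 28]
Bubble up: no swaps needed
Result: [44, 28, 27, 20, 28]


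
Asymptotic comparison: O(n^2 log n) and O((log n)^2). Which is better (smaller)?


polylogarithmic grows slower than n^2 log n
O((log n)^2) is asymptotically smaller; O(n^2 log n) grows faster


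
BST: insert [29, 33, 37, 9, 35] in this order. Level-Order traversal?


Root = 29; build tree by BST insertion.
Level-Order traversal: [29, 9, 33, 37, 35]


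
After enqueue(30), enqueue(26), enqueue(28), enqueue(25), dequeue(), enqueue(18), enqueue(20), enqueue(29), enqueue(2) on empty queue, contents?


enqueue(30) -> [30]
enqueue(26) -> [30, 26]
enqueue(28) -> [30, 26, 28]
enqueue(25) -> [30, 26, 28, 25]
dequeue() returns 30 -> [26, 28, 25]
enqueue(18) -> [26, 28, 25, 18]
enqueue(20) -> [26, 28, 25, 18, 20]
enqueue(29) -> [26, 28, 25, 18, 20, 29]
enqueue(2) -> [26, 28, 25, 18, 20, 29, 2]
Final queue (front to back): [26, 28, 25, 18, 20, 29, 2]


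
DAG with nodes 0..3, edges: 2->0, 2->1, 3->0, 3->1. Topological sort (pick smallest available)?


Kahn's algorithm, process smallest node first
Order: [2, 3, 0, 1]


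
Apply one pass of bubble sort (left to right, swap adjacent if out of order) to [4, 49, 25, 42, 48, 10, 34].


After one pass: [4, 25, 42, 48, 10, 34, 49]


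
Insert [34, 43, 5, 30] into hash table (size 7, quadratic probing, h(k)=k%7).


Insertions: 34->slot 6; 43->slot 1; 5->slot 5; 30->slot 2
Table: [None, 43, 30, None, None, 5, 34]


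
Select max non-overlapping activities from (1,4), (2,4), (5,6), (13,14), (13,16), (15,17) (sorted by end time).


Greedy: pick earliest-ending, then skip overlaps.
Selected (4 activities): [(1, 4), (5, 6), (13, 14), (15, 17)]


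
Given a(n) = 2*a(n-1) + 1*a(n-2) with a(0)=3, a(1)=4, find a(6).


Build bottom-up:
...a(4)=63, a(5)=152, a(6)=2*152+1*63=367


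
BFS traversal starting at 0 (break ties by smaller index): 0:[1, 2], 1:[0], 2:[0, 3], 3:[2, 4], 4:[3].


BFS queue: start with [0]
Visit order: [0, 1, 2, 3, 4]


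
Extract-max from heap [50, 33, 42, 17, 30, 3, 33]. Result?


Max = 50
Replace root with last, heapify down
Resulting heap: [42, 33, 33, 17, 30, 3]


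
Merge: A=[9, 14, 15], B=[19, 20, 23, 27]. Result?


Compare heads, take smaller each step.
Merged: [9, 14, 15, 19, 20, 23, 27]


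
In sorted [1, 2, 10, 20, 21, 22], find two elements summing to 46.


Two pointers: lo=0, hi=5
No pair sums to 46


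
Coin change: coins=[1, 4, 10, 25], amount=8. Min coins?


dp[0]=0; dp[i]=1+min(dp[i-c] for c in coins)
...dp[3]=3, dp[4]=1, dp[5]=2, dp[6]=3, dp[7]=4, dp[8]=2
Minimum coins for 8 = 2


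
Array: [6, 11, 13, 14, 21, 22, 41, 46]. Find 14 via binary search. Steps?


Search for 14:
[0,7] mid=3 arr[3]=14
Total: 1 comparisons


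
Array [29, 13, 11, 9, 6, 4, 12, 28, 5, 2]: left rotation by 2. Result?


Left rotate by 2: [11, 9, 6, 4, 12, 28, 5, 2, 29, 13]


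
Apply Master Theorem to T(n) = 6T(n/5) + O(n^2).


a=6, b=5, c=2. log_5(6)=1.113 < c=2. Case 3: O(n^c) = O(n^2)
Complexity: O(n^2)


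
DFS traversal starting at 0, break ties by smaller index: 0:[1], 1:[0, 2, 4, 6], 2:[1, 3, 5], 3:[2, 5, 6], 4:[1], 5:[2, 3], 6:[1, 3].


DFS stack-based: start with [0]
Visit order: [0, 1, 2, 3, 5, 6, 4]


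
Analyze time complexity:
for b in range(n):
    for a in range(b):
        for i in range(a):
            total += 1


Per nesting level: O(n) * O(n) [triangular over b] * O(n) [triangular over a] = O(n^3)
Complexity: O(n^3)


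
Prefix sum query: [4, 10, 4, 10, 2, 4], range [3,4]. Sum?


Prefix sums: [0, 4, 14, 18, 28, 30, 34]
Sum[3..4] = prefix[5] - prefix[3] = 30 - 18 = 12


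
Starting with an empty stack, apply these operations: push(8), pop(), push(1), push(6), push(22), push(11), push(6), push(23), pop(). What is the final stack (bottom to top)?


push(8) -> [8]
pop() returns 8 -> []
push(1) -> [1]
push(6) -> [1, 6]
push(22) -> [1, 6, 22]
push(11) -> [1, 6, 22, 11]
push(6) -> [1, 6, 22, 11, 6]
push(23) -> [1, 6, 22, 11, 6, 23]
pop() returns 23 -> [1, 6, 22, 11, 6]
Final stack (bottom to top): [1, 6, 22, 11, 6]


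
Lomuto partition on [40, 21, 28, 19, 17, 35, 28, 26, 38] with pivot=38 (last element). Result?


Elements <= 38 go left of pivot.
Result: [21, 28, 19, 17, 35, 28, 26, 38, 40], pivot at index 7


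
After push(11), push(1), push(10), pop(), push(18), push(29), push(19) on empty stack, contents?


push(11) -> [11]
push(1) -> [11, 1]
push(10) -> [11, 1, 10]
pop() returns 10 -> [11, 1]
push(18) -> [11, 1, 18]
push(29) -> [11, 1, 18, 29]
push(19) -> [11, 1, 18, 29, 19]
Final stack (bottom to top): [11, 1, 18, 29, 19]


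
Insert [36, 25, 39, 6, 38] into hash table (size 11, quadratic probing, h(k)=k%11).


Insertions: 36->slot 3; 25->slot 4; 39->slot 6; 6->slot 7; 38->slot 5
Table: [None, None, None, 36, 25, 38, 39, 6, None, None, None]


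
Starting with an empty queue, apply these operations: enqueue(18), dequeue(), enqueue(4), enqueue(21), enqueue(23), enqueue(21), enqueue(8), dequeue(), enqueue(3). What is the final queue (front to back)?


enqueue(18) -> [18]
dequeue() returns 18 -> []
enqueue(4) -> [4]
enqueue(21) -> [4, 21]
enqueue(23) -> [4, 21, 23]
enqueue(21) -> [4, 21, 23, 21]
enqueue(8) -> [4, 21, 23, 21, 8]
dequeue() returns 4 -> [21, 23, 21, 8]
enqueue(3) -> [21, 23, 21, 8, 3]
Final queue (front to back): [21, 23, 21, 8, 3]


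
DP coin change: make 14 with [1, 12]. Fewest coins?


dp[0]=0; dp[i]=1+min(dp[i-c] for c in coins)
...dp[9]=9, dp[10]=10, dp[11]=11, dp[12]=1, dp[13]=2, dp[14]=3
Minimum coins for 14 = 3


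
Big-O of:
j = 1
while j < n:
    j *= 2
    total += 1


Per nesting level: O(log n) = O(log n)
Complexity: O(log n)


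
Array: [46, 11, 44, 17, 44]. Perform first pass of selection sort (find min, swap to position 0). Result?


After one pass: [11, 46, 44, 17, 44]


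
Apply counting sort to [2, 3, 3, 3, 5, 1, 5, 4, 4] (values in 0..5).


Count array: [0, 1, 1, 3, 2, 2]
Reconstruct: [1, 2, 3, 3, 3, 4, 4, 5, 5]


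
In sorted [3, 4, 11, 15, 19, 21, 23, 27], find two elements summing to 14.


Two pointers: lo=0, hi=7
Found pair: (3, 11) summing to 14


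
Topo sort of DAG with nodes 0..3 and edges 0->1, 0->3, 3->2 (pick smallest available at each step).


Kahn's algorithm, process smallest node first
Order: [0, 1, 3, 2]


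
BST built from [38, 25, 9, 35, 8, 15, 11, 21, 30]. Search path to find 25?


BST root = 38
Search for 25: compare at each node
Path: [38, 25]


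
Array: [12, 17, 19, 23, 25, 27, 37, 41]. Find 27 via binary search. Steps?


Search for 27:
[0,7] mid=3 arr[3]=23
[4,7] mid=5 arr[5]=27
Total: 2 comparisons


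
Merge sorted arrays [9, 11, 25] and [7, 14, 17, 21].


Compare heads, take smaller each step.
Merged: [7, 9, 11, 14, 17, 21, 25]


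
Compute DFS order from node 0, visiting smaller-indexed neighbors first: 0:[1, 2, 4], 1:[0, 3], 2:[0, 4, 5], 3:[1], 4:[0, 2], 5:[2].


DFS stack-based: start with [0]
Visit order: [0, 1, 3, 2, 4, 5]


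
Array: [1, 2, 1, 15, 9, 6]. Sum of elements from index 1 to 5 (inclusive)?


Prefix sums: [0, 1, 3, 4, 19, 28, 34]
Sum[1..5] = prefix[6] - prefix[1] = 34 - 1 = 33


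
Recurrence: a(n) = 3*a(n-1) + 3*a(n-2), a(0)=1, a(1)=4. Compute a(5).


Build bottom-up:
...a(3)=57, a(4)=216, a(5)=3*216+3*57=819


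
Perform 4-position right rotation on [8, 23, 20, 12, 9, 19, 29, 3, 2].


Right rotate by 4: [19, 29, 3, 2, 8, 23, 20, 12, 9]


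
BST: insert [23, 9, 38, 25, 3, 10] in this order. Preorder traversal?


Root = 23; build tree by BST insertion.
Preorder traversal: [23, 9, 3, 10, 38, 25]


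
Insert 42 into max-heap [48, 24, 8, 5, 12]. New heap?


Append 42: [48, 24, 8, 5, 12, 42]
Bubble up: swap idx 5(42) with idx 2(8)
Result: [48, 24, 42, 5, 12, 8]


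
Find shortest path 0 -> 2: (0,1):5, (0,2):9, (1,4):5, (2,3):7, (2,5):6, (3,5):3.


Dijkstra from 0:
Distances: {0: 0, 1: 5, 2: 9, 3: 16, 4: 10, 5: 15}
Shortest distance to 2 = 9, path = [0, 2]


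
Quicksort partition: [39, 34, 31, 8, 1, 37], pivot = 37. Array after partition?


Elements <= 37 go left of pivot.
Result: [34, 31, 8, 1, 37, 39], pivot at index 4


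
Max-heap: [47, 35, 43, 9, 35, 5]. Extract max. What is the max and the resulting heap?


Max = 47
Replace root with last, heapify down
Resulting heap: [43, 35, 5, 9, 35]


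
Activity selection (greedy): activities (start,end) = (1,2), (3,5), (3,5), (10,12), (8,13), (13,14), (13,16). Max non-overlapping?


Greedy: pick earliest-ending, then skip overlaps.
Selected (4 activities): [(1, 2), (3, 5), (10, 12), (13, 14)]


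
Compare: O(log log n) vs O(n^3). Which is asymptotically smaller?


double-logarithmic grows slower than cubic
O(log log n) is asymptotically smaller; O(n^3) grows faster


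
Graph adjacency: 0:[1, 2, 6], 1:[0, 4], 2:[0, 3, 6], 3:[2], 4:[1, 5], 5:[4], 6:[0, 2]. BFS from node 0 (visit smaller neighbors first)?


BFS queue: start with [0]
Visit order: [0, 1, 2, 6, 4, 3, 5]


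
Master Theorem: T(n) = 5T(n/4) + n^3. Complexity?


a=5, b=4, c=3. log_4(5)=1.161 < c=3. Case 3: O(n^c) = O(n^3)
Complexity: O(n^3)


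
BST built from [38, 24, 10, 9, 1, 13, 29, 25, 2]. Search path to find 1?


BST root = 38
Search for 1: compare at each node
Path: [38, 24, 10, 9, 1]


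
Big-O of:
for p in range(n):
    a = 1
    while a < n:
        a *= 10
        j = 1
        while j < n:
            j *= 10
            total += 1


Per nesting level: O(n) * O(log n) * O(log n) = O(n (log n)^2)
Complexity: O(n (log n)^2)


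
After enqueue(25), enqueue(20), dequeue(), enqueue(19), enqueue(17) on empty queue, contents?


enqueue(25) -> [25]
enqueue(20) -> [25, 20]
dequeue() returns 25 -> [20]
enqueue(19) -> [20, 19]
enqueue(17) -> [20, 19, 17]
Final queue (front to back): [20, 19, 17]


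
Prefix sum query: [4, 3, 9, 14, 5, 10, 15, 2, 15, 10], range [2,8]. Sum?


Prefix sums: [0, 4, 7, 16, 30, 35, 45, 60, 62, 77, 87]
Sum[2..8] = prefix[9] - prefix[2] = 77 - 7 = 70


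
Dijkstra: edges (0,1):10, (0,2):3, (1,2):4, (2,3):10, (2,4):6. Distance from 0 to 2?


Dijkstra from 0:
Distances: {0: 0, 1: 7, 2: 3, 3: 13, 4: 9}
Shortest distance to 2 = 3, path = [0, 2]


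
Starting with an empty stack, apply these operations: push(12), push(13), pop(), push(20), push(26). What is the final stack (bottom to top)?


push(12) -> [12]
push(13) -> [12, 13]
pop() returns 13 -> [12]
push(20) -> [12, 20]
push(26) -> [12, 20, 26]
Final stack (bottom to top): [12, 20, 26]


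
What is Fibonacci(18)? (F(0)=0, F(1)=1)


F(n)=F(n-1)+F(n-2)
...F(16)=987, F(17)=1597, F(18)=2584


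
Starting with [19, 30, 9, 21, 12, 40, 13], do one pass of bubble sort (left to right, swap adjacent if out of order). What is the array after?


After one pass: [19, 9, 21, 12, 30, 13, 40]


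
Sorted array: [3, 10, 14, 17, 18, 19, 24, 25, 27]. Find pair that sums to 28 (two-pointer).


Two pointers: lo=0, hi=8
Found pair: (3, 25) summing to 28


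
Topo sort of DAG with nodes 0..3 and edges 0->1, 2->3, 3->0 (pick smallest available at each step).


Kahn's algorithm, process smallest node first
Order: [2, 3, 0, 1]
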